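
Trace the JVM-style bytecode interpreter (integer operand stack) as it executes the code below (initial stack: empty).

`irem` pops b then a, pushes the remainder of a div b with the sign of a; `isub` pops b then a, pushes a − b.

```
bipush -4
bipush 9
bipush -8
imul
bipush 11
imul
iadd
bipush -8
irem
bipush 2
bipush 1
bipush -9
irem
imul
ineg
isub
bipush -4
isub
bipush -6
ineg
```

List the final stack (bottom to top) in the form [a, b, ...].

bipush -4 : -4
bipush 9  : -4 9
bipush -8 : -4 9 -8
imul      : -4 -72
bipush 11 : -4 -72 11
imul      : -4 -792
iadd      : -796
bipush -8 : -796 -8
irem      : -4
bipush 2  : -4 2
bipush 1  : -4 2 1
bipush -9 : -4 2 1 -9
irem      : -4 2 1
imul      : -4 2
ineg      : -4 -2
isub      : -2
bipush -4 : -2 -4
isub      : 2
bipush -6 : 2 -6
ineg      : 2 6

[2, 6]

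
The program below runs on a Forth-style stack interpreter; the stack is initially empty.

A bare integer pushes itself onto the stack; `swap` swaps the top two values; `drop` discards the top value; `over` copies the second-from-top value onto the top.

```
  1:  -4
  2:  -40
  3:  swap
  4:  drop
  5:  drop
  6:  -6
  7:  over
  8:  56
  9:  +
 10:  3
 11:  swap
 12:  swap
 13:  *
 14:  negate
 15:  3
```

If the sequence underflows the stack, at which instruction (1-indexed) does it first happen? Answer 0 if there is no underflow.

-4   -> -4
-40  -> -4 -40
swap -> -40 -4
drop -> -40
drop -> (empty)
-6   -> -6
over  — needs 2 operands, stack has 1 → underflow

7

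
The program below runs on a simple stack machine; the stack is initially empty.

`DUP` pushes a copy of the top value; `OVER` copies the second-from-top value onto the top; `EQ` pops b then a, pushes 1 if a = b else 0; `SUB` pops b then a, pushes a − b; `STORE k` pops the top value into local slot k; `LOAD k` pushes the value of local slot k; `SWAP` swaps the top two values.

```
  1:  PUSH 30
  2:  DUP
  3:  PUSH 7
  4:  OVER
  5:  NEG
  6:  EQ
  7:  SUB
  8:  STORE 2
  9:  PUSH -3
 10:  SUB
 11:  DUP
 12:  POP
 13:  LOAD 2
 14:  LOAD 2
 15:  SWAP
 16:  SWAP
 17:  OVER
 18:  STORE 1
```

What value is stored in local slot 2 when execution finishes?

30

PUSH 30  [30]
DUP      [30, 30]
PUSH 7   [30, 30, 7]
OVER     [30, 30, 7, 30]
NEG      [30, 30, 7, -30]
EQ       [30, 30, 0]
SUB      [30, 30]
STORE 2  [30]
PUSH -3  [30, -3]
SUB      [33]
DUP      [33, 33]
POP      [33]
LOAD 2   [33, 30]
LOAD 2   [33, 30, 30]
SWAP     [33, 30, 30]
SWAP     [33, 30, 30]
OVER     [33, 30, 30, 30]
STORE 1  [33, 30, 30]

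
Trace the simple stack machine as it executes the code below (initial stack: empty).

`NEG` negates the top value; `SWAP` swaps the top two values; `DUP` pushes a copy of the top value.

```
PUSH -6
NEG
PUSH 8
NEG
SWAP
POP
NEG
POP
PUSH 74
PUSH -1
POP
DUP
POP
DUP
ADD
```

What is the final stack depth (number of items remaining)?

1

PUSH -6  -6
NEG      6
PUSH 8   6 8
NEG      6 -8
SWAP     -8 6
POP      -8
NEG      8
POP      (empty)
PUSH 74  74
PUSH -1  74 -1
POP      74
DUP      74 74
POP      74
DUP      74 74
ADD      148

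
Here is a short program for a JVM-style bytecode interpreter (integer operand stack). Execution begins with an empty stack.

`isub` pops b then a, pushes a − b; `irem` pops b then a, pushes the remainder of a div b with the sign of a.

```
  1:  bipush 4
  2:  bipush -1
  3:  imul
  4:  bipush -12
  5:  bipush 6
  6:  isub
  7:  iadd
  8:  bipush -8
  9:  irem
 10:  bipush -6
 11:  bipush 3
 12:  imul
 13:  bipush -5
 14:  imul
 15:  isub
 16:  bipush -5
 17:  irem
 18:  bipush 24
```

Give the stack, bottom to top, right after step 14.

bipush 4   : [4]
bipush -1  : [4, -1]
imul       : [-4]
bipush -12 : [-4, -12]
bipush 6   : [-4, -12, 6]
isub       : [-4, -18]
iadd       : [-22]
bipush -8  : [-22, -8]
irem       : [-6]
bipush -6  : [-6, -6]
bipush 3   : [-6, -6, 3]
imul       : [-6, -18]
bipush -5  : [-6, -18, -5]
imul       : [-6, 90]

[-6, 90]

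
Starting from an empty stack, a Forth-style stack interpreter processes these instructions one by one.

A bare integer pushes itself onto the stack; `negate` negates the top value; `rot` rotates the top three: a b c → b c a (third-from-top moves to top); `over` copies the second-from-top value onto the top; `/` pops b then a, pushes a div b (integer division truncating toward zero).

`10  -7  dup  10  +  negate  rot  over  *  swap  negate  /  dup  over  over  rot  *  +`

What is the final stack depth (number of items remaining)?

3

10     → 10
-7     → 10 -7
dup    → 10 -7 -7
10     → 10 -7 -7 10
+      → 10 -7 3
negate → 10 -7 -3
rot    → -7 -3 10
over   → -7 -3 10 -3
*      → -7 -3 -30
swap   → -7 -30 -3
negate → -7 -30 3
/      → -7 -10
dup    → -7 -10 -10
over   → -7 -10 -10 -10
over   → -7 -10 -10 -10 -10
rot    → -7 -10 -10 -10 -10
*      → -7 -10 -10 100
+      → -7 -10 90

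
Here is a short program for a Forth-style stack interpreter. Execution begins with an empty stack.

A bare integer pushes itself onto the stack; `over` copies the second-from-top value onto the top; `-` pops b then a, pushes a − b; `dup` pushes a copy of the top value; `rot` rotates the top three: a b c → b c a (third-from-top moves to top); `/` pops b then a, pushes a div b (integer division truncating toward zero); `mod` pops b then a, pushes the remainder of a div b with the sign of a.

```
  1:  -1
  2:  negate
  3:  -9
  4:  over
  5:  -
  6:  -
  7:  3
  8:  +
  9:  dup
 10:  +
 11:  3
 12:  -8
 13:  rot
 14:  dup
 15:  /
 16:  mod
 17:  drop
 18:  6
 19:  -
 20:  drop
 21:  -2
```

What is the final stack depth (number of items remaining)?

1

-1      -1
negate  1
-9      1 -9
over    1 -9 1
-       1 -10
-       11
3       11 3
+       14
dup     14 14
+       28
3       28 3
-8      28 3 -8
rot     3 -8 28
dup     3 -8 28 28
/       3 -8 1
mod     3 0
drop    3
6       3 6
-       -3
drop    (empty)
-2      -2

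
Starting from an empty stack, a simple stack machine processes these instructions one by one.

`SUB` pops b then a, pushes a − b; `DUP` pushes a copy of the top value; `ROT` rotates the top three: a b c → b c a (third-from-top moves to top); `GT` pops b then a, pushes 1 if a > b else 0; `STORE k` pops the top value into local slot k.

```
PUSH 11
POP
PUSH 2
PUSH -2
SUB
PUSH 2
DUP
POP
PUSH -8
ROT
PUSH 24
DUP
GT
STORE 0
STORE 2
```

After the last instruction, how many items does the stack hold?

PUSH 11 : [11]
POP     : []
PUSH 2  : [2]
PUSH -2 : [2, -2]
SUB     : [4]
PUSH 2  : [4, 2]
DUP     : [4, 2, 2]
POP     : [4, 2]
PUSH -8 : [4, 2, -8]
ROT     : [2, -8, 4]
PUSH 24 : [2, -8, 4, 24]
DUP     : [2, -8, 4, 24, 24]
GT      : [2, -8, 4, 0]
STORE 0 : [2, -8, 4]
STORE 2 : [2, -8]

2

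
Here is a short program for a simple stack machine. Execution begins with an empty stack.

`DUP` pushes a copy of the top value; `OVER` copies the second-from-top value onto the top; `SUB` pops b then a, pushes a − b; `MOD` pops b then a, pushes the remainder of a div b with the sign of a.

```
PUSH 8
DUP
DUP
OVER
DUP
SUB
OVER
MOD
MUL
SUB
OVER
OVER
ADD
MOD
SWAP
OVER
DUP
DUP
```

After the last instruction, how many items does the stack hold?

5

PUSH 8 → [8]
DUP    → [8, 8]
DUP    → [8, 8, 8]
OVER   → [8, 8, 8, 8]
DUP    → [8, 8, 8, 8, 8]
SUB    → [8, 8, 8, 0]
OVER   → [8, 8, 8, 0, 8]
MOD    → [8, 8, 8, 0]
MUL    → [8, 8, 0]
SUB    → [8, 8]
OVER   → [8, 8, 8]
OVER   → [8, 8, 8, 8]
ADD    → [8, 8, 16]
MOD    → [8, 8]
SWAP   → [8, 8]
OVER   → [8, 8, 8]
DUP    → [8, 8, 8, 8]
DUP    → [8, 8, 8, 8, 8]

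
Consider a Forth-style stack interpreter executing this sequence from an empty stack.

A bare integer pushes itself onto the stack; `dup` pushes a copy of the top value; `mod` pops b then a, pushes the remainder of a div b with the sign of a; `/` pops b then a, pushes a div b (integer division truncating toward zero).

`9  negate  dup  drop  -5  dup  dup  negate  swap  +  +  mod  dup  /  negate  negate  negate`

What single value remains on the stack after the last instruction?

-1

9      : [9]
negate : [-9]
dup    : [-9, -9]
drop   : [-9]
-5     : [-9, -5]
dup    : [-9, -5, -5]
dup    : [-9, -5, -5, -5]
negate : [-9, -5, -5, 5]
swap   : [-9, -5, 5, -5]
+      : [-9, -5, 0]
+      : [-9, -5]
mod    : [-4]
dup    : [-4, -4]
/      : [1]
negate : [-1]
negate : [1]
negate : [-1]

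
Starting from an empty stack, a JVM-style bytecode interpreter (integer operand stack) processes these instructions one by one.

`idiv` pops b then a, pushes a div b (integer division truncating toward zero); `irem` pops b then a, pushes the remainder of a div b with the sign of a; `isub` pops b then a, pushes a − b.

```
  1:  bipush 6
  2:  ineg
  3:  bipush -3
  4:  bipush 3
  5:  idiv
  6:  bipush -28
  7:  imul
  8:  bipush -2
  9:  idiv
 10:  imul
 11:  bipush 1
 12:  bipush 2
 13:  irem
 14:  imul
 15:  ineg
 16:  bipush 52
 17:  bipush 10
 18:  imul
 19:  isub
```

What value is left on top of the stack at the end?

-604

bipush 6   : 6
ineg       : -6
bipush -3  : -6 -3
bipush 3   : -6 -3 3
idiv       : -6 -1
bipush -28 : -6 -1 -28
imul       : -6 28
bipush -2  : -6 28 -2
idiv       : -6 -14
imul       : 84
bipush 1   : 84 1
bipush 2   : 84 1 2
irem       : 84 1
imul       : 84
ineg       : -84
bipush 52  : -84 52
bipush 10  : -84 52 10
imul       : -84 520
isub       : -604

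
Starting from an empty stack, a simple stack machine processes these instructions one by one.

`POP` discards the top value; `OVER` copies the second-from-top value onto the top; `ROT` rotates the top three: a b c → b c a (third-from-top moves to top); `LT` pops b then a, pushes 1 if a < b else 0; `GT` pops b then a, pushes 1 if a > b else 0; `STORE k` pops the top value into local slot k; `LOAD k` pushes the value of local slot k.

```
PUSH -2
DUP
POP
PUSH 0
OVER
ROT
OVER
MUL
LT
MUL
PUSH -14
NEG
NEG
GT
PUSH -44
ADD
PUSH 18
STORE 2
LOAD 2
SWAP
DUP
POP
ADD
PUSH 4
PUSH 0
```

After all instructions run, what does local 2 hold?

18

PUSH -2  → [-2]
DUP      → [-2, -2]
POP      → [-2]
PUSH 0   → [-2, 0]
OVER     → [-2, 0, -2]
ROT      → [0, -2, -2]
OVER     → [0, -2, -2, -2]
MUL      → [0, -2, 4]
LT       → [0, 1]
MUL      → [0]
PUSH -14 → [0, -14]
NEG      → [0, 14]
NEG      → [0, -14]
GT       → [1]
PUSH -44 → [1, -44]
ADD      → [-43]
PUSH 18  → [-43, 18]
STORE 2  → [-43]
LOAD 2   → [-43, 18]
SWAP     → [18, -43]
DUP      → [18, -43, -43]
POP      → [18, -43]
ADD      → [-25]
PUSH 4   → [-25, 4]
PUSH 0   → [-25, 4, 0]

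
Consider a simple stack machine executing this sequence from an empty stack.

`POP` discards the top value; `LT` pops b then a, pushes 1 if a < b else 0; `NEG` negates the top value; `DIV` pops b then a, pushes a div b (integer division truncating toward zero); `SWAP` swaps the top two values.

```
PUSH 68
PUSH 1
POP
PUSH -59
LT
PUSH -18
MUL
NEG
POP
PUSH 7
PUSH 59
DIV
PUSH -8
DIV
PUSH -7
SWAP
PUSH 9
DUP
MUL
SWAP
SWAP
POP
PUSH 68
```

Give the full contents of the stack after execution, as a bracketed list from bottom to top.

[-7, 0, 68]

PUSH 68  : 68
PUSH 1   : 68 1
POP      : 68
PUSH -59 : 68 -59
LT       : 0
PUSH -18 : 0 -18
MUL      : 0
NEG      : 0
POP      : (empty)
PUSH 7   : 7
PUSH 59  : 7 59
DIV      : 0
PUSH -8  : 0 -8
DIV      : 0
PUSH -7  : 0 -7
SWAP     : -7 0
PUSH 9   : -7 0 9
DUP      : -7 0 9 9
MUL      : -7 0 81
SWAP     : -7 81 0
SWAP     : -7 0 81
POP      : -7 0
PUSH 68  : -7 0 68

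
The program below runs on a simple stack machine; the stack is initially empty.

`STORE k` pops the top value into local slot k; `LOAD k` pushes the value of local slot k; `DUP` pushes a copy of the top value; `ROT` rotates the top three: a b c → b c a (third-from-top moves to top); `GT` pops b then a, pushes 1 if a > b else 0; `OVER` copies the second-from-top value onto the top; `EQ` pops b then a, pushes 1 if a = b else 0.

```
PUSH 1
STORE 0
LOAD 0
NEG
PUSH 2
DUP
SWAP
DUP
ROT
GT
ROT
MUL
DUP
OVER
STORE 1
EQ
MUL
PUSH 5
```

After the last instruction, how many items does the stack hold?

2

PUSH 1  → [1]
STORE 0 → []
LOAD 0  → [1]
NEG     → [-1]
PUSH 2  → [-1, 2]
DUP     → [-1, 2, 2]
SWAP    → [-1, 2, 2]
DUP     → [-1, 2, 2, 2]
ROT     → [-1, 2, 2, 2]
GT      → [-1, 2, 0]
ROT     → [2, 0, -1]
MUL     → [2, 0]
DUP     → [2, 0, 0]
OVER    → [2, 0, 0, 0]
STORE 1 → [2, 0, 0]
EQ      → [2, 1]
MUL     → [2]
PUSH 5  → [2, 5]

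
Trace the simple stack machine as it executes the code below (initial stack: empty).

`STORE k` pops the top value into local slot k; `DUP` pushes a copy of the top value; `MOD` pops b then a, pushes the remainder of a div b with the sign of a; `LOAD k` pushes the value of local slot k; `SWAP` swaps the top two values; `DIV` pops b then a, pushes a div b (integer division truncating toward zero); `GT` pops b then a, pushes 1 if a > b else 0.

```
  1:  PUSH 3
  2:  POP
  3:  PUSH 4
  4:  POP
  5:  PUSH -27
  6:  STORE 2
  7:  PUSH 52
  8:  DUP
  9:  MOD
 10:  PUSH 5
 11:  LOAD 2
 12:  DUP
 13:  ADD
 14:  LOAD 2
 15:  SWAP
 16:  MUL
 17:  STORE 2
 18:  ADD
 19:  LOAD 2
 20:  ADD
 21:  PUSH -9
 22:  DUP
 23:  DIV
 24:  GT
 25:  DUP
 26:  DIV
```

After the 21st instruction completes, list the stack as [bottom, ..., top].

PUSH 3   -> 3
POP      -> (empty)
PUSH 4   -> 4
POP      -> (empty)
PUSH -27 -> -27
STORE 2  -> (empty)
PUSH 52  -> 52
DUP      -> 52 52
MOD      -> 0
PUSH 5   -> 0 5
LOAD 2   -> 0 5 -27
DUP      -> 0 5 -27 -27
ADD      -> 0 5 -54
LOAD 2   -> 0 5 -54 -27
SWAP     -> 0 5 -27 -54
MUL      -> 0 5 1458
STORE 2  -> 0 5
ADD      -> 5
LOAD 2   -> 5 1458
ADD      -> 1463
PUSH -9  -> 1463 -9

[1463, -9]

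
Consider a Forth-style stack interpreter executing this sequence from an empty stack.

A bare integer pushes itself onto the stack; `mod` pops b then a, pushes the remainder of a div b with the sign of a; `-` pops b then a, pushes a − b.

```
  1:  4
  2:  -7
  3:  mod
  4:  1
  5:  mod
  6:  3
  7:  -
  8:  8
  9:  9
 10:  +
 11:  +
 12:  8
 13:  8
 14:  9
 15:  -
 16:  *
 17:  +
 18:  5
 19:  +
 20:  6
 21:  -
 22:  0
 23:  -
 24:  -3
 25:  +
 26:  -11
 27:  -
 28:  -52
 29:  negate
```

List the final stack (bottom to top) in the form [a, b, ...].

[13, 52]

4       [4]
-7      [4, -7]
mod     [4]
1       [4, 1]
mod     [0]
3       [0, 3]
-       [-3]
8       [-3, 8]
9       [-3, 8, 9]
+       [-3, 17]
+       [14]
8       [14, 8]
8       [14, 8, 8]
9       [14, 8, 8, 9]
-       [14, 8, -1]
*       [14, -8]
+       [6]
5       [6, 5]
+       [11]
6       [11, 6]
-       [5]
0       [5, 0]
-       [5]
-3      [5, -3]
+       [2]
-11     [2, -11]
-       [13]
-52     [13, -52]
negate  [13, 52]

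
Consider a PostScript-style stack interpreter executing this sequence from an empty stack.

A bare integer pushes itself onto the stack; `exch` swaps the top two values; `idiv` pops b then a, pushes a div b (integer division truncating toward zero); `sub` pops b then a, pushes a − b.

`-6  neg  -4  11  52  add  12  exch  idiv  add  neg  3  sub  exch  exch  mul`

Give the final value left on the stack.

6

-6   → -6
neg  → 6
-4   → 6 -4
11   → 6 -4 11
52   → 6 -4 11 52
add  → 6 -4 63
12   → 6 -4 63 12
exch → 6 -4 12 63
idiv → 6 -4 0
add  → 6 -4
neg  → 6 4
3    → 6 4 3
sub  → 6 1
exch → 1 6
exch → 6 1
mul  → 6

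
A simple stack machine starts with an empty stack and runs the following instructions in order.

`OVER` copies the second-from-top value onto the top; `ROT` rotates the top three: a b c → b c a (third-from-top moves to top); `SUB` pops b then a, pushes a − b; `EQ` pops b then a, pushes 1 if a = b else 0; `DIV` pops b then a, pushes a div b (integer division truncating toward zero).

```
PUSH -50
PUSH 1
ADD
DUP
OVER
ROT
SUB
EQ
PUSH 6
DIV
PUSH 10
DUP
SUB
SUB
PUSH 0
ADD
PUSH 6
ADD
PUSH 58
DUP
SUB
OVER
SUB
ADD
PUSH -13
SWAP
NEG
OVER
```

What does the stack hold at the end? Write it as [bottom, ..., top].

[-13, 0, -13]

PUSH -50 : [-50]
PUSH 1   : [-50, 1]
ADD      : [-49]
DUP      : [-49, -49]
OVER     : [-49, -49, -49]
ROT      : [-49, -49, -49]
SUB      : [-49, 0]
EQ       : [0]
PUSH 6   : [0, 6]
DIV      : [0]
PUSH 10  : [0, 10]
DUP      : [0, 10, 10]
SUB      : [0, 0]
SUB      : [0]
PUSH 0   : [0, 0]
ADD      : [0]
PUSH 6   : [0, 6]
ADD      : [6]
PUSH 58  : [6, 58]
DUP      : [6, 58, 58]
SUB      : [6, 0]
OVER     : [6, 0, 6]
SUB      : [6, -6]
ADD      : [0]
PUSH -13 : [0, -13]
SWAP     : [-13, 0]
NEG      : [-13, 0]
OVER     : [-13, 0, -13]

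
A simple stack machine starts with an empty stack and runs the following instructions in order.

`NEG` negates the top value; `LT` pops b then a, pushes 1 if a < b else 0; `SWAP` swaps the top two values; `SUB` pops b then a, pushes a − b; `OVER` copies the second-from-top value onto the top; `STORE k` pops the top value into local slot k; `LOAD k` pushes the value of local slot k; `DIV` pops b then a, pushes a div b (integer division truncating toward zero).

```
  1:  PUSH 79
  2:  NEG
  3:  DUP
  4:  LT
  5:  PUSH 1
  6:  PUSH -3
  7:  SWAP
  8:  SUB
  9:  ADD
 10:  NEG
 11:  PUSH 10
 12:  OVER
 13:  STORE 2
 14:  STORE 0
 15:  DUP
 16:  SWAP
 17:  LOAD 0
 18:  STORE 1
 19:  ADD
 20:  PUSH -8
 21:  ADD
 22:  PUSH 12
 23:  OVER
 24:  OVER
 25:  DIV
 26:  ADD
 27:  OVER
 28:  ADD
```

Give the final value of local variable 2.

4

PUSH 79 : [79]
NEG     : [-79]
DUP     : [-79, -79]
LT      : [0]
PUSH 1  : [0, 1]
PUSH -3 : [0, 1, -3]
SWAP    : [0, -3, 1]
SUB     : [0, -4]
ADD     : [-4]
NEG     : [4]
PUSH 10 : [4, 10]
OVER    : [4, 10, 4]
STORE 2 : [4, 10]
STORE 0 : [4]
DUP     : [4, 4]
SWAP    : [4, 4]
LOAD 0  : [4, 4, 10]
STORE 1 : [4, 4]
ADD     : [8]
PUSH -8 : [8, -8]
ADD     : [0]
PUSH 12 : [0, 12]
OVER    : [0, 12, 0]
OVER    : [0, 12, 0, 12]
DIV     : [0, 12, 0]
ADD     : [0, 12]
OVER    : [0, 12, 0]
ADD     : [0, 12]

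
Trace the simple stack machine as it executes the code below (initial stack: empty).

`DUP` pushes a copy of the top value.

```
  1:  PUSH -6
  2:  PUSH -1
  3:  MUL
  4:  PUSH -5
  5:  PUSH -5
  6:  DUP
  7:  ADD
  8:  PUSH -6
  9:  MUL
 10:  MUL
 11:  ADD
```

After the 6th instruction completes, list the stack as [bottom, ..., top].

[6, -5, -5, -5]

PUSH -6 : [-6]
PUSH -1 : [-6, -1]
MUL     : [6]
PUSH -5 : [6, -5]
PUSH -5 : [6, -5, -5]
DUP     : [6, -5, -5, -5]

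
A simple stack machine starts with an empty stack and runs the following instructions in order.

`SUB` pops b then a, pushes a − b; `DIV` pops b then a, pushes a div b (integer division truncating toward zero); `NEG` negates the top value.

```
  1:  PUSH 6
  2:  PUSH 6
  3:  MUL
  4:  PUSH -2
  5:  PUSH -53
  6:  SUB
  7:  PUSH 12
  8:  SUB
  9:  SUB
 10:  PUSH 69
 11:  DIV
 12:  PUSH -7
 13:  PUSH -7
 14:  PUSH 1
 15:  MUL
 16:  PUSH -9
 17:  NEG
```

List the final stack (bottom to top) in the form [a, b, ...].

[0, -7, -7, 9]

PUSH 6    [6]
PUSH 6    [6, 6]
MUL       [36]
PUSH -2   [36, -2]
PUSH -53  [36, -2, -53]
SUB       [36, 51]
PUSH 12   [36, 51, 12]
SUB       [36, 39]
SUB       [-3]
PUSH 69   [-3, 69]
DIV       [0]
PUSH -7   [0, -7]
PUSH -7   [0, -7, -7]
PUSH 1    [0, -7, -7, 1]
MUL       [0, -7, -7]
PUSH -9   [0, -7, -7, -9]
NEG       [0, -7, -7, 9]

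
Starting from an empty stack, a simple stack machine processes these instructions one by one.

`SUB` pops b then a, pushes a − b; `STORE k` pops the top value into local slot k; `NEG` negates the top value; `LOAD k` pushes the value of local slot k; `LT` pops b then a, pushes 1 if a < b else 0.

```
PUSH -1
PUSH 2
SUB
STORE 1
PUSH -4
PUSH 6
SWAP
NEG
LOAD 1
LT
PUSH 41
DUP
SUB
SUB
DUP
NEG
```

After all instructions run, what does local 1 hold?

PUSH -1 -> [-1]
PUSH 2  -> [-1, 2]
SUB     -> [-3]
STORE 1 -> []
PUSH -4 -> [-4]
PUSH 6  -> [-4, 6]
SWAP    -> [6, -4]
NEG     -> [6, 4]
LOAD 1  -> [6, 4, -3]
LT      -> [6, 0]
PUSH 41 -> [6, 0, 41]
DUP     -> [6, 0, 41, 41]
SUB     -> [6, 0, 0]
SUB     -> [6, 0]
DUP     -> [6, 0, 0]
NEG     -> [6, 0, 0]

-3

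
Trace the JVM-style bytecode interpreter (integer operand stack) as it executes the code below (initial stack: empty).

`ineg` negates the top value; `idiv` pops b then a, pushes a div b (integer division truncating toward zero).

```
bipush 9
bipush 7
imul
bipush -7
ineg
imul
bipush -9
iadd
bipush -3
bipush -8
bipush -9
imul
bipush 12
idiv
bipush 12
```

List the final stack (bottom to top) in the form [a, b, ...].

bipush 9  -> [9]
bipush 7  -> [9, 7]
imul      -> [63]
bipush -7 -> [63, -7]
ineg      -> [63, 7]
imul      -> [441]
bipush -9 -> [441, -9]
iadd      -> [432]
bipush -3 -> [432, -3]
bipush -8 -> [432, -3, -8]
bipush -9 -> [432, -3, -8, -9]
imul      -> [432, -3, 72]
bipush 12 -> [432, -3, 72, 12]
idiv      -> [432, -3, 6]
bipush 12 -> [432, -3, 6, 12]

[432, -3, 6, 12]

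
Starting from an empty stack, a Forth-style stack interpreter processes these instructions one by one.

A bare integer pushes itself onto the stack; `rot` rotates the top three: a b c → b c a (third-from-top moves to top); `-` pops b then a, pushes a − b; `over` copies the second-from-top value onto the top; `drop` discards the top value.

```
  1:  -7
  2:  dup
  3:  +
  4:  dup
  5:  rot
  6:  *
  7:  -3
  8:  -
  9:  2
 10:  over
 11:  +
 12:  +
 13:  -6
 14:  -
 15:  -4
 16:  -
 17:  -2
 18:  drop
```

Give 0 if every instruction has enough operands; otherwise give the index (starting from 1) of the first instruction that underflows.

5

-7  : [-7]
dup : [-7, -7]
+   : [-14]
dup : [-14, -14]
rot  — needs 3 operands, stack has 2 → underflow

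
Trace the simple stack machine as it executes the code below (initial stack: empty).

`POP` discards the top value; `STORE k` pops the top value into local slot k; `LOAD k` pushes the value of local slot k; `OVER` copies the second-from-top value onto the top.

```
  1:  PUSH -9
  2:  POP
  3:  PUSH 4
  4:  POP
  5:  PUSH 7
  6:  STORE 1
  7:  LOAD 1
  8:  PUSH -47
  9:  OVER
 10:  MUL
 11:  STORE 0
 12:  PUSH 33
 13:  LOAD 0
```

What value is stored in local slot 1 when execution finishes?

PUSH -9  → [-9]
POP      → []
PUSH 4   → [4]
POP      → []
PUSH 7   → [7]
STORE 1  → []
LOAD 1   → [7]
PUSH -47 → [7, -47]
OVER     → [7, -47, 7]
MUL      → [7, -329]
STORE 0  → [7]
PUSH 33  → [7, 33]
LOAD 0   → [7, 33, -329]

7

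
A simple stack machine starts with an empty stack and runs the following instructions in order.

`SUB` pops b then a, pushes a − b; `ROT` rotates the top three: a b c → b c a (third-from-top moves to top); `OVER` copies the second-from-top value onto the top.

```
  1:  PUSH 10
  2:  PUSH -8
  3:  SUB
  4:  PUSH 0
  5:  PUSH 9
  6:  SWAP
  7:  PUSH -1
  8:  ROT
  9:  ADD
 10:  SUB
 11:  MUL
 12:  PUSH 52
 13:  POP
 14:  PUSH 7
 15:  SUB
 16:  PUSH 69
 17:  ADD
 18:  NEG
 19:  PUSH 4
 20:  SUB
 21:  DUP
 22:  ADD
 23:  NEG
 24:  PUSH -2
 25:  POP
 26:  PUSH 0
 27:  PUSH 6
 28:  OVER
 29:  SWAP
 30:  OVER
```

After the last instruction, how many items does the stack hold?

PUSH 10 : 10
PUSH -8 : 10 -8
SUB     : 18
PUSH 0  : 18 0
PUSH 9  : 18 0 9
SWAP    : 18 9 0
PUSH -1 : 18 9 0 -1
ROT     : 18 0 -1 9
ADD     : 18 0 8
SUB     : 18 -8
MUL     : -144
PUSH 52 : -144 52
POP     : -144
PUSH 7  : -144 7
SUB     : -151
PUSH 69 : -151 69
ADD     : -82
NEG     : 82
PUSH 4  : 82 4
SUB     : 78
DUP     : 78 78
ADD     : 156
NEG     : -156
PUSH -2 : -156 -2
POP     : -156
PUSH 0  : -156 0
PUSH 6  : -156 0 6
OVER    : -156 0 6 0
SWAP    : -156 0 0 6
OVER    : -156 0 0 6 0

5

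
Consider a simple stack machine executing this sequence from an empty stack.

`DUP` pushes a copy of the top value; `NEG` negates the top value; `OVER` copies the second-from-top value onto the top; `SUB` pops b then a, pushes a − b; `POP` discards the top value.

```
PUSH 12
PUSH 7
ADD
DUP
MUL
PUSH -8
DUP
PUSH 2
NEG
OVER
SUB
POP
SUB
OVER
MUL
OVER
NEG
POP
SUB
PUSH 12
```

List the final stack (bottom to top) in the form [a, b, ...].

PUSH 12 → [12]
PUSH 7  → [12, 7]
ADD     → [19]
DUP     → [19, 19]
MUL     → [361]
PUSH -8 → [361, -8]
DUP     → [361, -8, -8]
PUSH 2  → [361, -8, -8, 2]
NEG     → [361, -8, -8, -2]
OVER    → [361, -8, -8, -2, -8]
SUB     → [361, -8, -8, 6]
POP     → [361, -8, -8]
SUB     → [361, 0]
OVER    → [361, 0, 361]
MUL     → [361, 0]
OVER    → [361, 0, 361]
NEG     → [361, 0, -361]
POP     → [361, 0]
SUB     → [361]
PUSH 12 → [361, 12]

[361, 12]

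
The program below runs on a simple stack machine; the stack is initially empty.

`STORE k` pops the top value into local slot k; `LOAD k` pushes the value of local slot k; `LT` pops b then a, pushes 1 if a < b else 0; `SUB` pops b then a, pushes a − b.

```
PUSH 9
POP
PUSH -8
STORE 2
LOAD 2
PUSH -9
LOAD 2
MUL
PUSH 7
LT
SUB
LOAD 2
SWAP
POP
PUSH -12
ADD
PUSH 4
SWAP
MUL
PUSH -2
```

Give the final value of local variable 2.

-8

PUSH 9   -> 9
POP      -> (empty)
PUSH -8  -> -8
STORE 2  -> (empty)
LOAD 2   -> -8
PUSH -9  -> -8 -9
LOAD 2   -> -8 -9 -8
MUL      -> -8 72
PUSH 7   -> -8 72 7
LT       -> -8 0
SUB      -> -8
LOAD 2   -> -8 -8
SWAP     -> -8 -8
POP      -> -8
PUSH -12 -> -8 -12
ADD      -> -20
PUSH 4   -> -20 4
SWAP     -> 4 -20
MUL      -> -80
PUSH -2  -> -80 -2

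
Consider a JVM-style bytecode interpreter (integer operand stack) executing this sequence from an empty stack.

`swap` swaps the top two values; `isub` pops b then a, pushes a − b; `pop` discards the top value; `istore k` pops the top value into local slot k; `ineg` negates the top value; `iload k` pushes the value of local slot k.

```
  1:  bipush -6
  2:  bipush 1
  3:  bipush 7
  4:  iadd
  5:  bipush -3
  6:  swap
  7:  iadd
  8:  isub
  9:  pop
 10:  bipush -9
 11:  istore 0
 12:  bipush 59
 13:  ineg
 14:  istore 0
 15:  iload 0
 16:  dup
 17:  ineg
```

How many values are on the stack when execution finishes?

2

bipush -6 : -6
bipush 1  : -6 1
bipush 7  : -6 1 7
iadd      : -6 8
bipush -3 : -6 8 -3
swap      : -6 -3 8
iadd      : -6 5
isub      : -11
pop       : (empty)
bipush -9 : -9
istore 0  : (empty)
bipush 59 : 59
ineg      : -59
istore 0  : (empty)
iload 0   : -59
dup       : -59 -59
ineg      : -59 59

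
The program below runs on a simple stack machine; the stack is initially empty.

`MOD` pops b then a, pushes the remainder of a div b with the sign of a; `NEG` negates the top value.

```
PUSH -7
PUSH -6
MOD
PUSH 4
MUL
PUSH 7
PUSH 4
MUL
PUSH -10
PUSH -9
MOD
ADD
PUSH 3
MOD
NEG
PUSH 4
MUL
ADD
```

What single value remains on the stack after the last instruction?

PUSH -7  : [-7]
PUSH -6  : [-7, -6]
MOD      : [-1]
PUSH 4   : [-1, 4]
MUL      : [-4]
PUSH 7   : [-4, 7]
PUSH 4   : [-4, 7, 4]
MUL      : [-4, 28]
PUSH -10 : [-4, 28, -10]
PUSH -9  : [-4, 28, -10, -9]
MOD      : [-4, 28, -1]
ADD      : [-4, 27]
PUSH 3   : [-4, 27, 3]
MOD      : [-4, 0]
NEG      : [-4, 0]
PUSH 4   : [-4, 0, 4]
MUL      : [-4, 0]
ADD      : [-4]

-4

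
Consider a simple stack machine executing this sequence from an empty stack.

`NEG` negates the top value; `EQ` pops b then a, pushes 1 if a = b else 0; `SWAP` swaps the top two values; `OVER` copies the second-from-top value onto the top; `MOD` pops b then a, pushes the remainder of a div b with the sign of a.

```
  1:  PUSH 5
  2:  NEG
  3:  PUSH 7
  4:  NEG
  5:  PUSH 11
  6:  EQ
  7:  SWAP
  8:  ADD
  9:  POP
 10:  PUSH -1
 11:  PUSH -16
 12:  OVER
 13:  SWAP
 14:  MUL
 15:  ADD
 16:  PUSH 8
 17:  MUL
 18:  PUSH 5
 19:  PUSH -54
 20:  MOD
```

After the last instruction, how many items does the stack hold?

2

PUSH 5   -> [5]
NEG      -> [-5]
PUSH 7   -> [-5, 7]
NEG      -> [-5, -7]
PUSH 11  -> [-5, -7, 11]
EQ       -> [-5, 0]
SWAP     -> [0, -5]
ADD      -> [-5]
POP      -> []
PUSH -1  -> [-1]
PUSH -16 -> [-1, -16]
OVER     -> [-1, -16, -1]
SWAP     -> [-1, -1, -16]
MUL      -> [-1, 16]
ADD      -> [15]
PUSH 8   -> [15, 8]
MUL      -> [120]
PUSH 5   -> [120, 5]
PUSH -54 -> [120, 5, -54]
MOD      -> [120, 5]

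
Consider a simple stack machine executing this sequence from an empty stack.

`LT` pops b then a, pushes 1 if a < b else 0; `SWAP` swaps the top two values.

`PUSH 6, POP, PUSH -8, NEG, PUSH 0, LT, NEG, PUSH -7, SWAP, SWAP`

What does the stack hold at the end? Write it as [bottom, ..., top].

[0, -7]

PUSH 6  -> 6
POP     -> (empty)
PUSH -8 -> -8
NEG     -> 8
PUSH 0  -> 8 0
LT      -> 0
NEG     -> 0
PUSH -7 -> 0 -7
SWAP    -> -7 0
SWAP    -> 0 -7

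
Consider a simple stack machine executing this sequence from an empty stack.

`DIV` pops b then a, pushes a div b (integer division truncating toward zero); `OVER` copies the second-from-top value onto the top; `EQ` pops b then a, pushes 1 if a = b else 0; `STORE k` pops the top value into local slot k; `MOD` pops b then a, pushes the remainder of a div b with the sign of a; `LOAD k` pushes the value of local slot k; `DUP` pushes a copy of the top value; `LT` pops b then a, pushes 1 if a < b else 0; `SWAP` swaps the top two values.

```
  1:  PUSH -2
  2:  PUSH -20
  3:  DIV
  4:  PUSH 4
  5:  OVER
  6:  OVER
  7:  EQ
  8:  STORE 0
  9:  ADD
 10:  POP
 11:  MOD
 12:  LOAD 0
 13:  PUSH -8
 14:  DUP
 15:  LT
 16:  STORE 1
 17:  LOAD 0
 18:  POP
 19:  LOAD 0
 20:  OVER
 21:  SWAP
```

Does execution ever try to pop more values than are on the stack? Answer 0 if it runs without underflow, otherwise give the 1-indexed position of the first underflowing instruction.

11

PUSH -2  : [-2]
PUSH -20 : [-2, -20]
DIV      : [0]
PUSH 4   : [0, 4]
OVER     : [0, 4, 0]
OVER     : [0, 4, 0, 4]
EQ       : [0, 4, 0]
STORE 0  : [0, 4]
ADD      : [4]
POP      : []
MOD  — needs 2 operands, stack has 0 → underflow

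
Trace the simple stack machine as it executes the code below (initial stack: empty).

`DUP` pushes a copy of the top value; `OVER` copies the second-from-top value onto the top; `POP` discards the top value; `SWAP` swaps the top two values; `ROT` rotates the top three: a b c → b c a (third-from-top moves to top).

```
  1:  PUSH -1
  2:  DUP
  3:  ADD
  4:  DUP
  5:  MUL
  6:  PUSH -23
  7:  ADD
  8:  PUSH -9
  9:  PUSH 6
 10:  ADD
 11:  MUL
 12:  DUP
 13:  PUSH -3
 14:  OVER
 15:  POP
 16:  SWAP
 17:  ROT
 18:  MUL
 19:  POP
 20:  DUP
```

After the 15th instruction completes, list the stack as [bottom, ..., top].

PUSH -1  → -1
DUP      → -1 -1
ADD      → -2
DUP      → -2 -2
MUL      → 4
PUSH -23 → 4 -23
ADD      → -19
PUSH -9  → -19 -9
PUSH 6   → -19 -9 6
ADD      → -19 -3
MUL      → 57
DUP      → 57 57
PUSH -3  → 57 57 -3
OVER     → 57 57 -3 57
POP      → 57 57 -3

[57, 57, -3]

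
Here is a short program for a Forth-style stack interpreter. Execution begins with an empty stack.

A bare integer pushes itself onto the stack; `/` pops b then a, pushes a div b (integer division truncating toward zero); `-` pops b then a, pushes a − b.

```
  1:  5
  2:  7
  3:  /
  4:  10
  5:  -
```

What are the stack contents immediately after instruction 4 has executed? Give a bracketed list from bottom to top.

5  : 5
7  : 5 7
/  : 0
10 : 0 10

[0, 10]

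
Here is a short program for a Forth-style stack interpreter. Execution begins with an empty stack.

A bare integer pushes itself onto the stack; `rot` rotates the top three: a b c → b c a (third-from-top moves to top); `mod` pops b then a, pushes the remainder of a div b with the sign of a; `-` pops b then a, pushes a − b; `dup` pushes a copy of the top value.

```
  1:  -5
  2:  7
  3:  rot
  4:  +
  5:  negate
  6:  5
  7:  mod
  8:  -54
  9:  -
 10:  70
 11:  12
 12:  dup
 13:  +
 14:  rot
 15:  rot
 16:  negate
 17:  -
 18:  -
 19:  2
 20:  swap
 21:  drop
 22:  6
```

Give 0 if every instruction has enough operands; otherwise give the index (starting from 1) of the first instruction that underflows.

-5  -5
7   -5 7
rot  — needs 3 operands, stack has 2 → underflow

3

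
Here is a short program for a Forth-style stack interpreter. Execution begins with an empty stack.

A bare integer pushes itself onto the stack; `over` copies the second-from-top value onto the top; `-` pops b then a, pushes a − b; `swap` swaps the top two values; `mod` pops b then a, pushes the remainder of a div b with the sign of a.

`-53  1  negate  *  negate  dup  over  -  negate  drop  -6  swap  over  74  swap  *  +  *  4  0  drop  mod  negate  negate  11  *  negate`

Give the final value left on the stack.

-22

-53    → -53
1      → -53 1
negate → -53 -1
*      → 53
negate → -53
dup    → -53 -53
over   → -53 -53 -53
-      → -53 0
negate → -53 0
drop   → -53
-6     → -53 -6
swap   → -6 -53
over   → -6 -53 -6
74     → -6 -53 -6 74
swap   → -6 -53 74 -6
*      → -6 -53 -444
+      → -6 -497
*      → 2982
4      → 2982 4
0      → 2982 4 0
drop   → 2982 4
mod    → 2
negate → -2
negate → 2
11     → 2 11
*      → 22
negate → -22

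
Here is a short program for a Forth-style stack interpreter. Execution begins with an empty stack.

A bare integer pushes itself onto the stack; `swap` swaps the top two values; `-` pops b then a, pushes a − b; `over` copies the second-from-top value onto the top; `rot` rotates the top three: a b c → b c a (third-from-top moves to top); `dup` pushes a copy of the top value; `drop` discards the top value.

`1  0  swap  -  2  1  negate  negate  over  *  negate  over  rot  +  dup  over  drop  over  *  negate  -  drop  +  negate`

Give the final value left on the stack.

3

1       [1]
0       [1, 0]
swap    [0, 1]
-       [-1]
2       [-1, 2]
1       [-1, 2, 1]
negate  [-1, 2, -1]
negate  [-1, 2, 1]
over    [-1, 2, 1, 2]
*       [-1, 2, 2]
negate  [-1, 2, -2]
over    [-1, 2, -2, 2]
rot     [-1, -2, 2, 2]
+       [-1, -2, 4]
dup     [-1, -2, 4, 4]
over    [-1, -2, 4, 4, 4]
drop    [-1, -2, 4, 4]
over    [-1, -2, 4, 4, 4]
*       [-1, -2, 4, 16]
negate  [-1, -2, 4, -16]
-       [-1, -2, 20]
drop    [-1, -2]
+       [-3]
negate  [3]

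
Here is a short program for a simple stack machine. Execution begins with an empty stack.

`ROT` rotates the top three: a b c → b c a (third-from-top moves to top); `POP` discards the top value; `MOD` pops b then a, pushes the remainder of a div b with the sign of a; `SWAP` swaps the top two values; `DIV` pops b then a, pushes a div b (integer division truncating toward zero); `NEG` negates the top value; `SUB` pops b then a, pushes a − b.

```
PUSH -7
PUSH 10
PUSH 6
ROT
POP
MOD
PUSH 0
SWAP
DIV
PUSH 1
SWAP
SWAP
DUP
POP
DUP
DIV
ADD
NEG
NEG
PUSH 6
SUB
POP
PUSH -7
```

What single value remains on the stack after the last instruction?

-7

PUSH -7  -7
PUSH 10  -7 10
PUSH 6   -7 10 6
ROT      10 6 -7
POP      10 6
MOD      4
PUSH 0   4 0
SWAP     0 4
DIV      0
PUSH 1   0 1
SWAP     1 0
SWAP     0 1
DUP      0 1 1
POP      0 1
DUP      0 1 1
DIV      0 1
ADD      1
NEG      -1
NEG      1
PUSH 6   1 6
SUB      -5
POP      (empty)
PUSH -7  -7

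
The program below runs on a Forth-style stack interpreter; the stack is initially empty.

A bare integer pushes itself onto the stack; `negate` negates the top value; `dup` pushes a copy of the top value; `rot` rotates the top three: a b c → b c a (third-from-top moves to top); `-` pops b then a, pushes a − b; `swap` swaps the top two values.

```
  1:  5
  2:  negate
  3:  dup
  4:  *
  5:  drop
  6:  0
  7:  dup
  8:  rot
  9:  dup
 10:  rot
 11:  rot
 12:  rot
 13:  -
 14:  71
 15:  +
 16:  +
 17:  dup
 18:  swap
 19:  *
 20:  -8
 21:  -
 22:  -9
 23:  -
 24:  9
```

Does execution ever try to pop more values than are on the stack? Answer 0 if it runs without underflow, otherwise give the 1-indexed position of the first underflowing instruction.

8

5      : [5]
negate : [-5]
dup    : [-5, -5]
*      : [25]
drop   : []
0      : [0]
dup    : [0, 0]
rot  — needs 3 operands, stack has 2 → underflow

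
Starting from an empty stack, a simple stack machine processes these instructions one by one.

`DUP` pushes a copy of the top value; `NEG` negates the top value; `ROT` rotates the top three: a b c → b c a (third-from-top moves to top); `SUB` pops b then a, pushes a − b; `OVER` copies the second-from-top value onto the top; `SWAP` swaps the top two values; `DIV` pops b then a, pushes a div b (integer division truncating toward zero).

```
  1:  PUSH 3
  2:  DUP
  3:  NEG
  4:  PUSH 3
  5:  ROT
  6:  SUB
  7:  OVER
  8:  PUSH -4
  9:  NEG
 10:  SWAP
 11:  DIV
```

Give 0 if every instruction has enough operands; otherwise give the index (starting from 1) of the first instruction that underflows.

PUSH 3  -> [3]
DUP     -> [3, 3]
NEG     -> [3, -3]
PUSH 3  -> [3, -3, 3]
ROT     -> [-3, 3, 3]
SUB     -> [-3, 0]
OVER    -> [-3, 0, -3]
PUSH -4 -> [-3, 0, -3, -4]
NEG     -> [-3, 0, -3, 4]
SWAP    -> [-3, 0, 4, -3]
DIV     -> [-3, 0, -1]

0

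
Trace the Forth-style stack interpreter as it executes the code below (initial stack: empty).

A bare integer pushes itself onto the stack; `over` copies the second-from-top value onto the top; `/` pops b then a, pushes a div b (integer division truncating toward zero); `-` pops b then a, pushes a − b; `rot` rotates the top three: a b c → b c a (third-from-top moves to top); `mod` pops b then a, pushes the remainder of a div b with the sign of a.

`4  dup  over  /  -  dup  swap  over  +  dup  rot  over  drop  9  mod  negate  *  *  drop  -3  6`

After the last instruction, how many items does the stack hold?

2

4      -> [4]
dup    -> [4, 4]
over   -> [4, 4, 4]
/      -> [4, 1]
-      -> [3]
dup    -> [3, 3]
swap   -> [3, 3]
over   -> [3, 3, 3]
+      -> [3, 6]
dup    -> [3, 6, 6]
rot    -> [6, 6, 3]
over   -> [6, 6, 3, 6]
drop   -> [6, 6, 3]
9      -> [6, 6, 3, 9]
mod    -> [6, 6, 3]
negate -> [6, 6, -3]
*      -> [6, -18]
*      -> [-108]
drop   -> []
-3     -> [-3]
6      -> [-3, 6]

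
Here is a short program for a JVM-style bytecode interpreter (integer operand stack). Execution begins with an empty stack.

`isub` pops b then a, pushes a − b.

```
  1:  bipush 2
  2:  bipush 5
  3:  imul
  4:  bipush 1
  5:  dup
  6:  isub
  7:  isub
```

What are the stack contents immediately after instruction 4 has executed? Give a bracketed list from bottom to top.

[10, 1]

bipush 2  [2]
bipush 5  [2, 5]
imul      [10]
bipush 1  [10, 1]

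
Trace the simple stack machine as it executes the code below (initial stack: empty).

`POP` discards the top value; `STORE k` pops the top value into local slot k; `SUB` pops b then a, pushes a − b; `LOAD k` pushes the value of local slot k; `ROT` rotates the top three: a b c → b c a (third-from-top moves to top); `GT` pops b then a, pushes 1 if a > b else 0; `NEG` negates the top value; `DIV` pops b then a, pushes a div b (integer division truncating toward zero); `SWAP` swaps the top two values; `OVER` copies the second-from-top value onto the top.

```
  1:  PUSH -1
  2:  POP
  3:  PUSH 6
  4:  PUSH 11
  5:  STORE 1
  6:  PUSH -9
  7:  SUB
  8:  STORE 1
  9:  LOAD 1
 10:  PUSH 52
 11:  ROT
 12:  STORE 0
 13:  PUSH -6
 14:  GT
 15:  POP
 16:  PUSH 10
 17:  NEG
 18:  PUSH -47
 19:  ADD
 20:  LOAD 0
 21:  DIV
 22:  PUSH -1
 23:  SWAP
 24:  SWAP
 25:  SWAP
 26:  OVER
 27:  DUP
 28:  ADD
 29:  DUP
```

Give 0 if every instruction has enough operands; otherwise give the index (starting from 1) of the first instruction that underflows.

PUSH -1 → -1
POP     → (empty)
PUSH 6  → 6
PUSH 11 → 6 11
STORE 1 → 6
PUSH -9 → 6 -9
SUB     → 15
STORE 1 → (empty)
LOAD 1  → 15
PUSH 52 → 15 52
ROT  — needs 3 operands, stack has 2 → underflow

11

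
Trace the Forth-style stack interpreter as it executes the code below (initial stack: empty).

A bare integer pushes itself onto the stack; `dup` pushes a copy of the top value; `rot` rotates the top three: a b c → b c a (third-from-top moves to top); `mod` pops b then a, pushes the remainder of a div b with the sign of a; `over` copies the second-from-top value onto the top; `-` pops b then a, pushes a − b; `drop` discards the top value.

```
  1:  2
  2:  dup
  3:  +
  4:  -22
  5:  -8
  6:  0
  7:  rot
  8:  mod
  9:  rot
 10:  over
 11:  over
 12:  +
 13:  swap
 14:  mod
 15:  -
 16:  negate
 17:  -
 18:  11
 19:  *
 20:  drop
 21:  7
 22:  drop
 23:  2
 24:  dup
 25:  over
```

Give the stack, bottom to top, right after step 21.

2      : 2
dup    : 2 2
+      : 4
-22    : 4 -22
-8     : 4 -22 -8
0      : 4 -22 -8 0
rot    : 4 -8 0 -22
mod    : 4 -8 0
rot    : -8 0 4
over   : -8 0 4 0
over   : -8 0 4 0 4
+      : -8 0 4 4
swap   : -8 0 4 4
mod    : -8 0 0
-      : -8 0
negate : -8 0
-      : -8
11     : -8 11
*      : -88
drop   : (empty)
7      : 7

[7]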